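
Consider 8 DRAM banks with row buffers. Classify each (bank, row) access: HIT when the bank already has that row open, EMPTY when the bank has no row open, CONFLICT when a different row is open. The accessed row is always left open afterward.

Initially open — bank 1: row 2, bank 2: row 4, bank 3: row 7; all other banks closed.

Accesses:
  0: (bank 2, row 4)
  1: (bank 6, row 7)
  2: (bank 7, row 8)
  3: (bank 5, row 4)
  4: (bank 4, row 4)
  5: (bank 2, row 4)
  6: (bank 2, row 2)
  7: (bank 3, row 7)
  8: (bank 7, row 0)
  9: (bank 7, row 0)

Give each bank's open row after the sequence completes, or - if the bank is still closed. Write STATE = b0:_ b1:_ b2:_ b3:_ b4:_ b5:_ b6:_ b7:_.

0: bank 2 row 4 — prev 4 → HIT
1: bank 6 row 7 — prev None → EMPTY
2: bank 7 row 8 — prev None → EMPTY
3: bank 5 row 4 — prev None → EMPTY
4: bank 4 row 4 — prev None → EMPTY
5: bank 2 row 4 — prev 4 → HIT
6: bank 2 row 2 — prev 4 → CONFLICT
7: bank 3 row 7 — prev 7 → HIT
8: bank 7 row 0 — prev 8 → CONFLICT
9: bank 7 row 0 — prev 0 → HIT

STATE = b0:- b1:2 b2:2 b3:7 b4:4 b5:4 b6:7 b7:0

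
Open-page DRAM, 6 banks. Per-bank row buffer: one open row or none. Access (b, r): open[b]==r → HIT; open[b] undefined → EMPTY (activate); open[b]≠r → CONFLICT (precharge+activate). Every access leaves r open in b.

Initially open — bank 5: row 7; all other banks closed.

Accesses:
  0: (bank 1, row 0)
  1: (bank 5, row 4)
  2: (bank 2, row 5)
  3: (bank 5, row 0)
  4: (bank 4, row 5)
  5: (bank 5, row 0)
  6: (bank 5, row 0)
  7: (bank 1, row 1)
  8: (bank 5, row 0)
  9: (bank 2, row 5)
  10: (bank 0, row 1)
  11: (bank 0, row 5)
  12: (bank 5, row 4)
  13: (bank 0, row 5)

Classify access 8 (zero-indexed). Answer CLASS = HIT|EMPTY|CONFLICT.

#0 (1,0) E
#1 (5,4) C  (was 7)
#2 (2,5) E
#3 (5,0) C  (was 4)
#4 (4,5) E
#5 (5,0) H  (was 0)
#6 (5,0) H  (was 0)
#7 (1,1) C  (was 0)
#8 (5,0) H  (was 0)
#9 (2,5) H  (was 5)
#10 (0,1) E
#11 (0,5) C  (was 1)
#12 (5,4) C  (was 0)
#13 (0,5) H  (was 5)

CLASS = HIT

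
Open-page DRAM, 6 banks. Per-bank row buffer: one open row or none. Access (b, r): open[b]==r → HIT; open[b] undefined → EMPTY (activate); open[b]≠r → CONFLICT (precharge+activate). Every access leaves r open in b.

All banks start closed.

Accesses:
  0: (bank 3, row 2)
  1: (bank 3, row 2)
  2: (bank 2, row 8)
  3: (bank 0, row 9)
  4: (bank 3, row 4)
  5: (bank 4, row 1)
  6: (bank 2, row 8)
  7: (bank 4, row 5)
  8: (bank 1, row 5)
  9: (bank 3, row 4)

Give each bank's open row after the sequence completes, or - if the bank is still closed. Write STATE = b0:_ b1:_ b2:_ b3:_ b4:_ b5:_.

#0 (3,2) E
#1 (3,2) H  (was 2)
#2 (2,8) E
#3 (0,9) E
#4 (3,4) C  (was 2)
#5 (4,1) E
#6 (2,8) H  (was 8)
#7 (4,5) C  (was 1)
#8 (1,5) E
#9 (3,4) H  (was 4)

STATE = b0:9 b1:5 b2:8 b3:4 b4:5 b5:-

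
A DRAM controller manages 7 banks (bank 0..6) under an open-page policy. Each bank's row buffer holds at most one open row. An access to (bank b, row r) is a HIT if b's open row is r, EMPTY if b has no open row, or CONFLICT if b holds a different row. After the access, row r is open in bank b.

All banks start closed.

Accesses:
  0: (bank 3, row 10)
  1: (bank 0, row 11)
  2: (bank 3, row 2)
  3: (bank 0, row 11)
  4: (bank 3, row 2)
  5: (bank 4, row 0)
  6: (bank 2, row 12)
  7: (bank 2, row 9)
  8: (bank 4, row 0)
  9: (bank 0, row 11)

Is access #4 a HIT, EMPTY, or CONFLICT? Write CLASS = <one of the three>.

CLASS = HIT

#0 (3,10) E
#1 (0,11) E
#2 (3,2) C  (was 10)
#3 (0,11) H  (was 11)
#4 (3,2) H  (was 2)
#5 (4,0) E
#6 (2,12) E
#7 (2,9) C  (was 12)
#8 (4,0) H  (was 0)
#9 (0,11) H  (was 11)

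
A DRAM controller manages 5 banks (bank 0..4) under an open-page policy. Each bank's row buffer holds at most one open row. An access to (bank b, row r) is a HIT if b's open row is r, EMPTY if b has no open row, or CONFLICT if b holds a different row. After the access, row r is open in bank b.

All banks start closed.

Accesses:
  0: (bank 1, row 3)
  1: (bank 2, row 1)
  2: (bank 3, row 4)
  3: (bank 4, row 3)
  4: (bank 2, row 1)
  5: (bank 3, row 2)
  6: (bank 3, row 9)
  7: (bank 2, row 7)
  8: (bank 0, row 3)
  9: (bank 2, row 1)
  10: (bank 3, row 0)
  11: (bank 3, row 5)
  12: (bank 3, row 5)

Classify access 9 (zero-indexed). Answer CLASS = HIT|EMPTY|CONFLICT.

CLASS = CONFLICT

0: bank 1 row 3 — prev None → EMPTY
1: bank 2 row 1 — prev None → EMPTY
2: bank 3 row 4 — prev None → EMPTY
3: bank 4 row 3 — prev None → EMPTY
4: bank 2 row 1 — prev 1 → HIT
5: bank 3 row 2 — prev 4 → CONFLICT
6: bank 3 row 9 — prev 2 → CONFLICT
7: bank 2 row 7 — prev 1 → CONFLICT
8: bank 0 row 3 — prev None → EMPTY
9: bank 2 row 1 — prev 7 → CONFLICT
10: bank 3 row 0 — prev 9 → CONFLICT
11: bank 3 row 5 — prev 0 → CONFLICT
12: bank 3 row 5 — prev 5 → HIT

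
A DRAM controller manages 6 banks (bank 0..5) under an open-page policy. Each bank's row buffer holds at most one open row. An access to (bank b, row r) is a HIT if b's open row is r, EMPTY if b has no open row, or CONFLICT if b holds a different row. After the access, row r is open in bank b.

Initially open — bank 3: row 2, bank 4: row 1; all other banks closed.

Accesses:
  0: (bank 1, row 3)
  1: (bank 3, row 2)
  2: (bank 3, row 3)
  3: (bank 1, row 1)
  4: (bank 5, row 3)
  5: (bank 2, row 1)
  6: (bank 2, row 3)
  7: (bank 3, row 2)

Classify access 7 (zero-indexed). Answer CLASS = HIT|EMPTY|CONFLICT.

CLASS = CONFLICT

  [0] b1 r3: no row ⇒ E
  [1] b3 r2: had r2 ⇒ H
  [2] b3 r3: had r2 ⇒ C
  [3] b1 r1: had r3 ⇒ C
  [4] b5 r3: no row ⇒ E
  [5] b2 r1: no row ⇒ E
  [6] b2 r3: had r1 ⇒ C
  [7] b3 r2: had r3 ⇒ C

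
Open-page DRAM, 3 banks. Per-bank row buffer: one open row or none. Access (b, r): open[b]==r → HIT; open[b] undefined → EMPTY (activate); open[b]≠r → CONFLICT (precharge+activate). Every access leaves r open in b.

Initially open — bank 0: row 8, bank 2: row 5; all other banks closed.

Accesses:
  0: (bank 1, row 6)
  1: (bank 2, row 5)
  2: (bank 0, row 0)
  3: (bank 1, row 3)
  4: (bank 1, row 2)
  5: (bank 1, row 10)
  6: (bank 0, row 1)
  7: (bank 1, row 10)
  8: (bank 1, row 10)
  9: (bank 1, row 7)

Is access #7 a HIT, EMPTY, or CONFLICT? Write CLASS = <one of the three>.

CLASS = HIT

step 0: bank1 None->6 [EMPTY]
step 1: bank2 5->5 [HIT]
step 2: bank0 8->0 [CONFLICT]
step 3: bank1 6->3 [CONFLICT]
step 4: bank1 3->2 [CONFLICT]
step 5: bank1 2->10 [CONFLICT]
step 6: bank0 0->1 [CONFLICT]
step 7: bank1 10->10 [HIT]
step 8: bank1 10->10 [HIT]
step 9: bank1 10->7 [CONFLICT]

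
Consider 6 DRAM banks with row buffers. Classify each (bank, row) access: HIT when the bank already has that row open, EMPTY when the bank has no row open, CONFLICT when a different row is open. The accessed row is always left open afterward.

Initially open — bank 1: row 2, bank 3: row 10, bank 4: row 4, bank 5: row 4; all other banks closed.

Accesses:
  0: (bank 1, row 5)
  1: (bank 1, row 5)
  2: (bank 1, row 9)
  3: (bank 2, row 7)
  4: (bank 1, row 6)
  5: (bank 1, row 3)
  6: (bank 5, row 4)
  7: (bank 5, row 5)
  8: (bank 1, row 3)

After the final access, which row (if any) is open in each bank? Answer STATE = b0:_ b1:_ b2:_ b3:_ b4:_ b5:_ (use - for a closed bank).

STATE = b0:- b1:3 b2:7 b3:10 b4:4 b5:5

  [0] b1 r5: had r2 ⇒ C
  [1] b1 r5: had r5 ⇒ H
  [2] b1 r9: had r5 ⇒ C
  [3] b2 r7: no row ⇒ E
  [4] b1 r6: had r9 ⇒ C
  [5] b1 r3: had r6 ⇒ C
  [6] b5 r4: had r4 ⇒ H
  [7] b5 r5: had r4 ⇒ C
  [8] b1 r3: had r3 ⇒ H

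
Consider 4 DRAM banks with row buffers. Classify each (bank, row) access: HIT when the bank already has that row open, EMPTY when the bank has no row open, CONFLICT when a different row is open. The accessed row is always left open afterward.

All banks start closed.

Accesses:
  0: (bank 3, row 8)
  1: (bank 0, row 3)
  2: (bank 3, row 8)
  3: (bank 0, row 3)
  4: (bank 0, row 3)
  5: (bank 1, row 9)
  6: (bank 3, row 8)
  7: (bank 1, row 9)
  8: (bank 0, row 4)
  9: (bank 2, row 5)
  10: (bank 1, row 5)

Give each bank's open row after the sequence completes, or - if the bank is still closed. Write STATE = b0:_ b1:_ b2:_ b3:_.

  [0] b3 r8: no row ⇒ E
  [1] b0 r3: no row ⇒ E
  [2] b3 r8: had r8 ⇒ H
  [3] b0 r3: had r3 ⇒ H
  [4] b0 r3: had r3 ⇒ H
  [5] b1 r9: no row ⇒ E
  [6] b3 r8: had r8 ⇒ H
  [7] b1 r9: had r9 ⇒ H
  [8] b0 r4: had r3 ⇒ C
  [9] b2 r5: no row ⇒ E
  [10] b1 r5: had r9 ⇒ C

STATE = b0:4 b1:5 b2:5 b3:8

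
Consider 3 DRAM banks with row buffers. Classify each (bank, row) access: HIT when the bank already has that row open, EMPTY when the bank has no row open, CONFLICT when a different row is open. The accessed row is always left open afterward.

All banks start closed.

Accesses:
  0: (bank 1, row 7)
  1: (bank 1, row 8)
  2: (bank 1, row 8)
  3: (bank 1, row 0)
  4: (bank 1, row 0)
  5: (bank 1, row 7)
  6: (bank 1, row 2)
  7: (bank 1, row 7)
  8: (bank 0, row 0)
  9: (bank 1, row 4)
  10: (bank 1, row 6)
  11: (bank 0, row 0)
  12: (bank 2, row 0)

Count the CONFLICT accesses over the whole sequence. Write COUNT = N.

COUNT = 7

step 0: bank1 None->7 [EMPTY]
step 1: bank1 7->8 [CONFLICT]
step 2: bank1 8->8 [HIT]
step 3: bank1 8->0 [CONFLICT]
step 4: bank1 0->0 [HIT]
step 5: bank1 0->7 [CONFLICT]
step 6: bank1 7->2 [CONFLICT]
step 7: bank1 2->7 [CONFLICT]
step 8: bank0 None->0 [EMPTY]
step 9: bank1 7->4 [CONFLICT]
step 10: bank1 4->6 [CONFLICT]
step 11: bank0 0->0 [HIT]
step 12: bank2 None->0 [EMPTY]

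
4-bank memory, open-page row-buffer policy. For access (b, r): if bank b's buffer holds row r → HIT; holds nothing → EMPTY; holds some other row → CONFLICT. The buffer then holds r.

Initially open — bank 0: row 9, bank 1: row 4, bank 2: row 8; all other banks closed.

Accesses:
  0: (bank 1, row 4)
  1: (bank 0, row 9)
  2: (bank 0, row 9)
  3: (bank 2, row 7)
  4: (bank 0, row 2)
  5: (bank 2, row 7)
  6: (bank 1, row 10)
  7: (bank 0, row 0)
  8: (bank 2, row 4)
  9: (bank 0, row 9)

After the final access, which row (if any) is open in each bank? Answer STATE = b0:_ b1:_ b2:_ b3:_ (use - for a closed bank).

STATE = b0:9 b1:10 b2:4 b3:-

  [0] b1 r4: had r4 ⇒ H
  [1] b0 r9: had r9 ⇒ H
  [2] b0 r9: had r9 ⇒ H
  [3] b2 r7: had r8 ⇒ C
  [4] b0 r2: had r9 ⇒ C
  [5] b2 r7: had r7 ⇒ H
  [6] b1 r10: had r4 ⇒ C
  [7] b0 r0: had r2 ⇒ C
  [8] b2 r4: had r7 ⇒ C
  [9] b0 r9: had r0 ⇒ C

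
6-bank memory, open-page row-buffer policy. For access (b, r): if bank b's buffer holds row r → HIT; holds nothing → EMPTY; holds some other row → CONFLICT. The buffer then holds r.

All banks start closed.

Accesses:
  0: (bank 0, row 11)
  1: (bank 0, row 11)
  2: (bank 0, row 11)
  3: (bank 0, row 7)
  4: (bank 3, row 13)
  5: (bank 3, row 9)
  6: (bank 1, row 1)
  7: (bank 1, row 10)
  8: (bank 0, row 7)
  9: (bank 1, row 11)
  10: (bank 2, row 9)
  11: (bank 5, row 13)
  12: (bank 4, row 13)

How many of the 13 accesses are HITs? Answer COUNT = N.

  [0] b0 r11: no row ⇒ E
  [1] b0 r11: had r11 ⇒ H
  [2] b0 r11: had r11 ⇒ H
  [3] b0 r7: had r11 ⇒ C
  [4] b3 r13: no row ⇒ E
  [5] b3 r9: had r13 ⇒ C
  [6] b1 r1: no row ⇒ E
  [7] b1 r10: had r1 ⇒ C
  [8] b0 r7: had r7 ⇒ H
  [9] b1 r11: had r10 ⇒ C
  [10] b2 r9: no row ⇒ E
  [11] b5 r13: no row ⇒ E
  [12] b4 r13: no row ⇒ E

COUNT = 3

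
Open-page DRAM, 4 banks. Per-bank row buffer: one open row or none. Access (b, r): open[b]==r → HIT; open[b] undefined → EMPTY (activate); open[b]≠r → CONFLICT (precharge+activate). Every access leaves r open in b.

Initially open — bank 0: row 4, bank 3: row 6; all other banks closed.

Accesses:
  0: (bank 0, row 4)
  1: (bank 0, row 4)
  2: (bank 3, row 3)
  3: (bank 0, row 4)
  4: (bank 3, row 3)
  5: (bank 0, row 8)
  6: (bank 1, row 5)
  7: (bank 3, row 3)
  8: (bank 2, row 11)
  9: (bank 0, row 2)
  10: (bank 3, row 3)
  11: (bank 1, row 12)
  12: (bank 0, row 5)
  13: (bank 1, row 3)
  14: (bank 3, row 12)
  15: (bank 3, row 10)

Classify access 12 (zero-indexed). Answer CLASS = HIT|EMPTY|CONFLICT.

step 0: bank0 4->4 [HIT]
step 1: bank0 4->4 [HIT]
step 2: bank3 6->3 [CONFLICT]
step 3: bank0 4->4 [HIT]
step 4: bank3 3->3 [HIT]
step 5: bank0 4->8 [CONFLICT]
step 6: bank1 None->5 [EMPTY]
step 7: bank3 3->3 [HIT]
step 8: bank2 None->11 [EMPTY]
step 9: bank0 8->2 [CONFLICT]
step 10: bank3 3->3 [HIT]
step 11: bank1 5->12 [CONFLICT]
step 12: bank0 2->5 [CONFLICT]
step 13: bank1 12->3 [CONFLICT]
step 14: bank3 3->12 [CONFLICT]
step 15: bank3 12->10 [CONFLICT]

CLASS = CONFLICT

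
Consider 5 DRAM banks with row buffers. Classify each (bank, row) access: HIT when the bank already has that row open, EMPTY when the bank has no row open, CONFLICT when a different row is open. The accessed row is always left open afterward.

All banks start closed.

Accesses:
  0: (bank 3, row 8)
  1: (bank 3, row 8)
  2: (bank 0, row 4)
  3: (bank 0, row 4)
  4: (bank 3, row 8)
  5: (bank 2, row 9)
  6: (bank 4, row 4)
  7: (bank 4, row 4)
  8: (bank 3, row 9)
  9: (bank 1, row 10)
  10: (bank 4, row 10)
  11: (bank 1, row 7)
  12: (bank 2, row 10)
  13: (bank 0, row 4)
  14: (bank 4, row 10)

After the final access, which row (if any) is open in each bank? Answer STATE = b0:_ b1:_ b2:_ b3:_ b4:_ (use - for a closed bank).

  [0] b3 r8: no row ⇒ E
  [1] b3 r8: had r8 ⇒ H
  [2] b0 r4: no row ⇒ E
  [3] b0 r4: had r4 ⇒ H
  [4] b3 r8: had r8 ⇒ H
  [5] b2 r9: no row ⇒ E
  [6] b4 r4: no row ⇒ E
  [7] b4 r4: had r4 ⇒ H
  [8] b3 r9: had r8 ⇒ C
  [9] b1 r10: no row ⇒ E
  [10] b4 r10: had r4 ⇒ C
  [11] b1 r7: had r10 ⇒ C
  [12] b2 r10: had r9 ⇒ C
  [13] b0 r4: had r4 ⇒ H
  [14] b4 r10: had r10 ⇒ H

STATE = b0:4 b1:7 b2:10 b3:9 b4:10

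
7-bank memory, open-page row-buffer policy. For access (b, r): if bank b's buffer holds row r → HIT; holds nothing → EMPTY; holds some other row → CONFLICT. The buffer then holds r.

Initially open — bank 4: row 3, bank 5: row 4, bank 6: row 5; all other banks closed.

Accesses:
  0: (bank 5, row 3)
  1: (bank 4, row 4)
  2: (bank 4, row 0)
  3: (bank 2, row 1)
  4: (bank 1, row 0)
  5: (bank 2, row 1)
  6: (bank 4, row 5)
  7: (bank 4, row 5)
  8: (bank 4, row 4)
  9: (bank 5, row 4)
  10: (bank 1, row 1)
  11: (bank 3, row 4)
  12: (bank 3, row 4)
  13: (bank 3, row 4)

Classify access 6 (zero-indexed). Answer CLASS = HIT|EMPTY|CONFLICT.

CLASS = CONFLICT

#0 (5,3) C  (was 4)
#1 (4,4) C  (was 3)
#2 (4,0) C  (was 4)
#3 (2,1) E
#4 (1,0) E
#5 (2,1) H  (was 1)
#6 (4,5) C  (was 0)
#7 (4,5) H  (was 5)
#8 (4,4) C  (was 5)
#9 (5,4) C  (was 3)
#10 (1,1) C  (was 0)
#11 (3,4) E
#12 (3,4) H  (was 4)
#13 (3,4) H  (was 4)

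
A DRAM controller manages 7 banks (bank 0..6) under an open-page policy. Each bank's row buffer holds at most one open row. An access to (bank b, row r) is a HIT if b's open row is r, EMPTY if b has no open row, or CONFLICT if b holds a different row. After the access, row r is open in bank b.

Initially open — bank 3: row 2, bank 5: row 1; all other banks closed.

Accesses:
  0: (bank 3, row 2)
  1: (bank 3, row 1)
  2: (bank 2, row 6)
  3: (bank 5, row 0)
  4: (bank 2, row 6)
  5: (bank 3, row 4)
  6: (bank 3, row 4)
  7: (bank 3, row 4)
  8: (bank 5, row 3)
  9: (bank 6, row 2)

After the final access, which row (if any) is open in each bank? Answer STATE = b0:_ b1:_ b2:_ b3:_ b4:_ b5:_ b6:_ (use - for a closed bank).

STATE = b0:- b1:- b2:6 b3:4 b4:- b5:3 b6:2

step 0: bank3 2->2 [HIT]
step 1: bank3 2->1 [CONFLICT]
step 2: bank2 None->6 [EMPTY]
step 3: bank5 1->0 [CONFLICT]
step 4: bank2 6->6 [HIT]
step 5: bank3 1->4 [CONFLICT]
step 6: bank3 4->4 [HIT]
step 7: bank3 4->4 [HIT]
step 8: bank5 0->3 [CONFLICT]
step 9: bank6 None->2 [EMPTY]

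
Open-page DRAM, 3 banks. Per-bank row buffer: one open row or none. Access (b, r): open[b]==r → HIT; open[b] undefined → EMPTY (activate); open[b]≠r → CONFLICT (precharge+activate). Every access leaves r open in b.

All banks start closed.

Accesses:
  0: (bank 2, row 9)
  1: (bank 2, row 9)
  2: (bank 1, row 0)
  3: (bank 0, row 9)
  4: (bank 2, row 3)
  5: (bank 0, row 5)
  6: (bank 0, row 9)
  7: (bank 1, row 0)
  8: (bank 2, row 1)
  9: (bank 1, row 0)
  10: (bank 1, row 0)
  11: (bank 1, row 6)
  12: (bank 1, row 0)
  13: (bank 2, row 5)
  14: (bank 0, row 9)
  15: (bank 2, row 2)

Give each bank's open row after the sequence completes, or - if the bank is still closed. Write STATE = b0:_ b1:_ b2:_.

#0 (2,9) E
#1 (2,9) H  (was 9)
#2 (1,0) E
#3 (0,9) E
#4 (2,3) C  (was 9)
#5 (0,5) C  (was 9)
#6 (0,9) C  (was 5)
#7 (1,0) H  (was 0)
#8 (2,1) C  (was 3)
#9 (1,0) H  (was 0)
#10 (1,0) H  (was 0)
#11 (1,6) C  (was 0)
#12 (1,0) C  (was 6)
#13 (2,5) C  (was 1)
#14 (0,9) H  (was 9)
#15 (2,2) C  (was 5)

STATE = b0:9 b1:0 b2:2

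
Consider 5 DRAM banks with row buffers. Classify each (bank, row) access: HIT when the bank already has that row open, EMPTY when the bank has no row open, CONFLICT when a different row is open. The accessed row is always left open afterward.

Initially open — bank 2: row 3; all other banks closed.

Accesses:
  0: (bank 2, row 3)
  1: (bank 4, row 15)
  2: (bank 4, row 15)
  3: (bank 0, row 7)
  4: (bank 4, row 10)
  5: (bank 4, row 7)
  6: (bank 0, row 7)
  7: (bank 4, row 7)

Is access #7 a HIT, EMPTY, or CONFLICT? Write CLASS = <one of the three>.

CLASS = HIT

  [0] b2 r3: had r3 ⇒ H
  [1] b4 r15: no row ⇒ E
  [2] b4 r15: had r15 ⇒ H
  [3] b0 r7: no row ⇒ E
  [4] b4 r10: had r15 ⇒ C
  [5] b4 r7: had r10 ⇒ C
  [6] b0 r7: had r7 ⇒ H
  [7] b4 r7: had r7 ⇒ H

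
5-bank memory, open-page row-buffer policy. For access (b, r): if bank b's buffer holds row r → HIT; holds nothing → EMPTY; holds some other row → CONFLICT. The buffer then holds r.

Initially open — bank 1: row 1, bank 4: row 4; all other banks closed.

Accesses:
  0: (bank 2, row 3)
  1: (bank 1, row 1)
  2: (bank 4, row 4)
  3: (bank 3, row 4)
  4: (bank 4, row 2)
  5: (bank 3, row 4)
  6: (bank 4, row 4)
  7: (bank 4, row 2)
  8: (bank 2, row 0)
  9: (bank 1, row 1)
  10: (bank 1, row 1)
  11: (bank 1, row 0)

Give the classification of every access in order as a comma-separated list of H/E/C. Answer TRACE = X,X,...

TRACE = E,H,H,E,C,H,C,C,C,H,H,C

0: bank 2 row 3 — prev None → EMPTY
1: bank 1 row 1 — prev 1 → HIT
2: bank 4 row 4 — prev 4 → HIT
3: bank 3 row 4 — prev None → EMPTY
4: bank 4 row 2 — prev 4 → CONFLICT
5: bank 3 row 4 — prev 4 → HIT
6: bank 4 row 4 — prev 2 → CONFLICT
7: bank 4 row 2 — prev 4 → CONFLICT
8: bank 2 row 0 — prev 3 → CONFLICT
9: bank 1 row 1 — prev 1 → HIT
10: bank 1 row 1 — prev 1 → HIT
11: bank 1 row 0 — prev 1 → CONFLICT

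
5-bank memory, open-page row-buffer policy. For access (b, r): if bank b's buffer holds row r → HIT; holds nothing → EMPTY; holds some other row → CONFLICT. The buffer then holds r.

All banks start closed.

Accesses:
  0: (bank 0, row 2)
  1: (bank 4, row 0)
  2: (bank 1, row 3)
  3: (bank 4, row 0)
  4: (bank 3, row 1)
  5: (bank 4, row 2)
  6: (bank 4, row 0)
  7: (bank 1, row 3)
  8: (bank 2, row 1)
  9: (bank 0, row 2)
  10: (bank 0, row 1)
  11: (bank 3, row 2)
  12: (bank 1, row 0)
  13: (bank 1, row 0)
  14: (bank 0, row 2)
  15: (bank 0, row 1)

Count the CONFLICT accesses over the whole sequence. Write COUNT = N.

COUNT = 7

step 0: bank0 None->2 [EMPTY]
step 1: bank4 None->0 [EMPTY]
step 2: bank1 None->3 [EMPTY]
step 3: bank4 0->0 [HIT]
step 4: bank3 None->1 [EMPTY]
step 5: bank4 0->2 [CONFLICT]
step 6: bank4 2->0 [CONFLICT]
step 7: bank1 3->3 [HIT]
step 8: bank2 None->1 [EMPTY]
step 9: bank0 2->2 [HIT]
step 10: bank0 2->1 [CONFLICT]
step 11: bank3 1->2 [CONFLICT]
step 12: bank1 3->0 [CONFLICT]
step 13: bank1 0->0 [HIT]
step 14: bank0 1->2 [CONFLICT]
step 15: bank0 2->1 [CONFLICT]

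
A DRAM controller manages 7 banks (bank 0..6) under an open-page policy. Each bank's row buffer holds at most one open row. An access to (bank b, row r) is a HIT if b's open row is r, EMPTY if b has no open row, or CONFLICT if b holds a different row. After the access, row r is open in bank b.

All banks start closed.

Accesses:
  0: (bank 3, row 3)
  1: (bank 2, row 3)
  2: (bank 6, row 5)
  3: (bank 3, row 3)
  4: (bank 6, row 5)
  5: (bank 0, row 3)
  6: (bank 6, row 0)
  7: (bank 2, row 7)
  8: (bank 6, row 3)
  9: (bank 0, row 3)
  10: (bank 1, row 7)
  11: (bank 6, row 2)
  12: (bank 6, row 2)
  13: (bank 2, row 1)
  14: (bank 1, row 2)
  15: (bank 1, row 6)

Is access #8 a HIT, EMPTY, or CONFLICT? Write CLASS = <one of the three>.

#0 (3,3) E
#1 (2,3) E
#2 (6,5) E
#3 (3,3) H  (was 3)
#4 (6,5) H  (was 5)
#5 (0,3) E
#6 (6,0) C  (was 5)
#7 (2,7) C  (was 3)
#8 (6,3) C  (was 0)
#9 (0,3) H  (was 3)
#10 (1,7) E
#11 (6,2) C  (was 3)
#12 (6,2) H  (was 2)
#13 (2,1) C  (was 7)
#14 (1,2) C  (was 7)
#15 (1,6) C  (was 2)

CLASS = CONFLICT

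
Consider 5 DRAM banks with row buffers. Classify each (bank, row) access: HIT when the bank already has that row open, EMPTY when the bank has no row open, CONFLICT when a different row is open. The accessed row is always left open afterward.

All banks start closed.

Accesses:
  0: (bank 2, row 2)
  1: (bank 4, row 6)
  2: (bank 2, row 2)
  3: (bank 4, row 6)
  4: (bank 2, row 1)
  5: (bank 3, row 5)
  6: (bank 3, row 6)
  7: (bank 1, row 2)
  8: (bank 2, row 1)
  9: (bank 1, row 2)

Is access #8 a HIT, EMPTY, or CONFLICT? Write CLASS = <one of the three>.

#0 (2,2) E
#1 (4,6) E
#2 (2,2) H  (was 2)
#3 (4,6) H  (was 6)
#4 (2,1) C  (was 2)
#5 (3,5) E
#6 (3,6) C  (was 5)
#7 (1,2) E
#8 (2,1) H  (was 1)
#9 (1,2) H  (was 2)

CLASS = HIT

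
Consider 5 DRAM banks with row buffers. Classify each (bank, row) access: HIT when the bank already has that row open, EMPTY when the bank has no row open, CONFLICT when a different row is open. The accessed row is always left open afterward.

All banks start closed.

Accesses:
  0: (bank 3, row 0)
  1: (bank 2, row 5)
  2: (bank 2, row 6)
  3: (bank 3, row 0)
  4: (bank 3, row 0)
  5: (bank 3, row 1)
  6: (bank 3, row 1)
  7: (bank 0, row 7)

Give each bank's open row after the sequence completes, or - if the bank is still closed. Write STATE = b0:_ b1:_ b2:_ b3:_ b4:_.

step 0: bank3 None->0 [EMPTY]
step 1: bank2 None->5 [EMPTY]
step 2: bank2 5->6 [CONFLICT]
step 3: bank3 0->0 [HIT]
step 4: bank3 0->0 [HIT]
step 5: bank3 0->1 [CONFLICT]
step 6: bank3 1->1 [HIT]
step 7: bank0 None->7 [EMPTY]

STATE = b0:7 b1:- b2:6 b3:1 b4:-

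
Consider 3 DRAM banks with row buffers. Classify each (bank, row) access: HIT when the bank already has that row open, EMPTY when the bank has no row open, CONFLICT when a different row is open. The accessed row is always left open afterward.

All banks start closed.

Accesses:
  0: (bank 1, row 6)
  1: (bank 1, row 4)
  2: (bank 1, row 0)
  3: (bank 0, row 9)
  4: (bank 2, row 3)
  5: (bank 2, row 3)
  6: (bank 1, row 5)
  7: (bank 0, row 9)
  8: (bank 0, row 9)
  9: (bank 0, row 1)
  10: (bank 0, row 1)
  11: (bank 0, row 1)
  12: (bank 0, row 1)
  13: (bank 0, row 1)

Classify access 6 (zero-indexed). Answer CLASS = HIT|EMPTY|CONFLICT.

0: bank 1 row 6 — prev None → EMPTY
1: bank 1 row 4 — prev 6 → CONFLICT
2: bank 1 row 0 — prev 4 → CONFLICT
3: bank 0 row 9 — prev None → EMPTY
4: bank 2 row 3 — prev None → EMPTY
5: bank 2 row 3 — prev 3 → HIT
6: bank 1 row 5 — prev 0 → CONFLICT
7: bank 0 row 9 — prev 9 → HIT
8: bank 0 row 9 — prev 9 → HIT
9: bank 0 row 1 — prev 9 → CONFLICT
10: bank 0 row 1 — prev 1 → HIT
11: bank 0 row 1 — prev 1 → HIT
12: bank 0 row 1 — prev 1 → HIT
13: bank 0 row 1 — prev 1 → HIT

CLASS = CONFLICT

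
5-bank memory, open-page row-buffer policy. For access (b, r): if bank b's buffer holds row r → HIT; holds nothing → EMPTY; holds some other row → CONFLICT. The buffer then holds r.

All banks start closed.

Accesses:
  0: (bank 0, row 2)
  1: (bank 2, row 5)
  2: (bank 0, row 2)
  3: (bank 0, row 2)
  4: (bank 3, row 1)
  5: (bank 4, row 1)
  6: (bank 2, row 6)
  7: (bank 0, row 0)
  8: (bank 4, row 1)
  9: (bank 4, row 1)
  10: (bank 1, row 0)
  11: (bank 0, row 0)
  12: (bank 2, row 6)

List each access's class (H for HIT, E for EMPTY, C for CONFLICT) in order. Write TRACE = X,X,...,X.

TRACE = E,E,H,H,E,E,C,C,H,H,E,H,H

  [0] b0 r2: no row ⇒ E
  [1] b2 r5: no row ⇒ E
  [2] b0 r2: had r2 ⇒ H
  [3] b0 r2: had r2 ⇒ H
  [4] b3 r1: no row ⇒ E
  [5] b4 r1: no row ⇒ E
  [6] b2 r6: had r5 ⇒ C
  [7] b0 r0: had r2 ⇒ C
  [8] b4 r1: had r1 ⇒ H
  [9] b4 r1: had r1 ⇒ H
  [10] b1 r0: no row ⇒ E
  [11] b0 r0: had r0 ⇒ H
  [12] b2 r6: had r6 ⇒ H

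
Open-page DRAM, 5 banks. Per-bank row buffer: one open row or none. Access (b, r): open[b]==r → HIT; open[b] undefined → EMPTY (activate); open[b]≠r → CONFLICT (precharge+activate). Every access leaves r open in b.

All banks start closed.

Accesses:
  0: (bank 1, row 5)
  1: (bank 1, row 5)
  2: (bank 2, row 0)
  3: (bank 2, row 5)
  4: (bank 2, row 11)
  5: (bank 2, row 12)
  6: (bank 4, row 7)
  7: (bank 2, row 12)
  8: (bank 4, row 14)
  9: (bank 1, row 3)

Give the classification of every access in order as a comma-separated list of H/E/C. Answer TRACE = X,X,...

TRACE = E,H,E,C,C,C,E,H,C,C

  [0] b1 r5: no row ⇒ E
  [1] b1 r5: had r5 ⇒ H
  [2] b2 r0: no row ⇒ E
  [3] b2 r5: had r0 ⇒ C
  [4] b2 r11: had r5 ⇒ C
  [5] b2 r12: had r11 ⇒ C
  [6] b4 r7: no row ⇒ E
  [7] b2 r12: had r12 ⇒ H
  [8] b4 r14: had r7 ⇒ C
  [9] b1 r3: had r5 ⇒ C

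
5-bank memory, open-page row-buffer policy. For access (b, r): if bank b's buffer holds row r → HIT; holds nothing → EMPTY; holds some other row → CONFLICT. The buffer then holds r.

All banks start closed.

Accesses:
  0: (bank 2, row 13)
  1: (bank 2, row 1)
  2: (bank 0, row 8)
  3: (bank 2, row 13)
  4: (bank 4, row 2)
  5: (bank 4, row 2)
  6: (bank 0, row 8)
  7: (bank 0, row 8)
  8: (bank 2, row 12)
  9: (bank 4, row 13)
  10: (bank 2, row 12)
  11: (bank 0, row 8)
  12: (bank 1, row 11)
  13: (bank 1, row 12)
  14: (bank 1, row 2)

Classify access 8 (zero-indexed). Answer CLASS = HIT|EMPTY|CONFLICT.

0: bank 2 row 13 — prev None → EMPTY
1: bank 2 row 1 — prev 13 → CONFLICT
2: bank 0 row 8 — prev None → EMPTY
3: bank 2 row 13 — prev 1 → CONFLICT
4: bank 4 row 2 — prev None → EMPTY
5: bank 4 row 2 — prev 2 → HIT
6: bank 0 row 8 — prev 8 → HIT
7: bank 0 row 8 — prev 8 → HIT
8: bank 2 row 12 — prev 13 → CONFLICT
9: bank 4 row 13 — prev 2 → CONFLICT
10: bank 2 row 12 — prev 12 → HIT
11: bank 0 row 8 — prev 8 → HIT
12: bank 1 row 11 — prev None → EMPTY
13: bank 1 row 12 — prev 11 → CONFLICT
14: bank 1 row 2 — prev 12 → CONFLICT

CLASS = CONFLICT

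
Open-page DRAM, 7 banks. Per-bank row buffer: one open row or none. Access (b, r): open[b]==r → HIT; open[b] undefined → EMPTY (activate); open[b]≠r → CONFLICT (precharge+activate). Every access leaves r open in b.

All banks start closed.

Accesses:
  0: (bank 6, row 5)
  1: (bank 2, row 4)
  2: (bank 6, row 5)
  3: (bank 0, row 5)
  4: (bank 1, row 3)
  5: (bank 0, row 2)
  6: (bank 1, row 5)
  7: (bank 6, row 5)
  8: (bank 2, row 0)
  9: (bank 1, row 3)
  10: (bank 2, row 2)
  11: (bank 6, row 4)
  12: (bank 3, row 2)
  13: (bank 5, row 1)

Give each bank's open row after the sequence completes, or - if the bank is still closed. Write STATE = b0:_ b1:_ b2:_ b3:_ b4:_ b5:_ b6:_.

STATE = b0:2 b1:3 b2:2 b3:2 b4:- b5:1 b6:4

#0 (6,5) E
#1 (2,4) E
#2 (6,5) H  (was 5)
#3 (0,5) E
#4 (1,3) E
#5 (0,2) C  (was 5)
#6 (1,5) C  (was 3)
#7 (6,5) H  (was 5)
#8 (2,0) C  (was 4)
#9 (1,3) C  (was 5)
#10 (2,2) C  (was 0)
#11 (6,4) C  (was 5)
#12 (3,2) E
#13 (5,1) E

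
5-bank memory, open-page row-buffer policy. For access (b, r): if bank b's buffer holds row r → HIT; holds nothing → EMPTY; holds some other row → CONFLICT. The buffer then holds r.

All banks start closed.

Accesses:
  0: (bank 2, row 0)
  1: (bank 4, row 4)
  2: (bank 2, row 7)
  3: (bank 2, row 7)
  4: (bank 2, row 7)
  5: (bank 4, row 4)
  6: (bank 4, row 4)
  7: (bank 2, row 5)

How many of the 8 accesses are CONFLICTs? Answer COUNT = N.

#0 (2,0) E
#1 (4,4) E
#2 (2,7) C  (was 0)
#3 (2,7) H  (was 7)
#4 (2,7) H  (was 7)
#5 (4,4) H  (was 4)
#6 (4,4) H  (was 4)
#7 (2,5) C  (was 7)

COUNT = 2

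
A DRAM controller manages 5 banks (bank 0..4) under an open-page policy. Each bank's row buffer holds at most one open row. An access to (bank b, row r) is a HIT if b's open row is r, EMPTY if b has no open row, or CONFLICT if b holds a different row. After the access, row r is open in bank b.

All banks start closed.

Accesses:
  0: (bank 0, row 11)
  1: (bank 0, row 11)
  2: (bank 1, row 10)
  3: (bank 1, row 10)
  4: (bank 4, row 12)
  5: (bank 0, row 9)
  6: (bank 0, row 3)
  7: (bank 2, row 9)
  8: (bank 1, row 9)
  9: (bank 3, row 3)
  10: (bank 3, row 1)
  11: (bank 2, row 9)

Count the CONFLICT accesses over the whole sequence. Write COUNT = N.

  [0] b0 r11: no row ⇒ E
  [1] b0 r11: had r11 ⇒ H
  [2] b1 r10: no row ⇒ E
  [3] b1 r10: had r10 ⇒ H
  [4] b4 r12: no row ⇒ E
  [5] b0 r9: had r11 ⇒ C
  [6] b0 r3: had r9 ⇒ C
  [7] b2 r9: no row ⇒ E
  [8] b1 r9: had r10 ⇒ C
  [9] b3 r3: no row ⇒ E
  [10] b3 r1: had r3 ⇒ C
  [11] b2 r9: had r9 ⇒ H

COUNT = 4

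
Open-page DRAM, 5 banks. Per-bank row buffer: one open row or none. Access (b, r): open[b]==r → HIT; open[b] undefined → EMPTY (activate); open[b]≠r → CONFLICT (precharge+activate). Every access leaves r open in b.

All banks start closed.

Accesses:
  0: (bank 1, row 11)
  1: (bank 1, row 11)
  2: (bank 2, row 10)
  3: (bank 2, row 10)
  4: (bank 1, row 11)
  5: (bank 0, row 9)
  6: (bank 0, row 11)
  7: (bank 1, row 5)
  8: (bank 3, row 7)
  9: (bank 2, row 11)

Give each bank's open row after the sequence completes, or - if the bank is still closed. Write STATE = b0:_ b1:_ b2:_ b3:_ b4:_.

STATE = b0:11 b1:5 b2:11 b3:7 b4:-

step 0: bank1 None->11 [EMPTY]
step 1: bank1 11->11 [HIT]
step 2: bank2 None->10 [EMPTY]
step 3: bank2 10->10 [HIT]
step 4: bank1 11->11 [HIT]
step 5: bank0 None->9 [EMPTY]
step 6: bank0 9->11 [CONFLICT]
step 7: bank1 11->5 [CONFLICT]
step 8: bank3 None->7 [EMPTY]
step 9: bank2 10->11 [CONFLICT]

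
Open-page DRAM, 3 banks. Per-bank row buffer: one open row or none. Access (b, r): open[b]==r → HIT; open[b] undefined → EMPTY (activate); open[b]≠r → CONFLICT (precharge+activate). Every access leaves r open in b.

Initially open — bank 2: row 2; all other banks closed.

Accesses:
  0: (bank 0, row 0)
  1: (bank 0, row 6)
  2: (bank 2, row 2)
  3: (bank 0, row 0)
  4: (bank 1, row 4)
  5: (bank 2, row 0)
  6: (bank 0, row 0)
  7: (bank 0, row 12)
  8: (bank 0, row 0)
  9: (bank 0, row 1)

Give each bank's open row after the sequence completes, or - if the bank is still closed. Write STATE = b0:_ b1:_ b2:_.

STATE = b0:1 b1:4 b2:0

0: bank 0 row 0 — prev None → EMPTY
1: bank 0 row 6 — prev 0 → CONFLICT
2: bank 2 row 2 — prev 2 → HIT
3: bank 0 row 0 — prev 6 → CONFLICT
4: bank 1 row 4 — prev None → EMPTY
5: bank 2 row 0 — prev 2 → CONFLICT
6: bank 0 row 0 — prev 0 → HIT
7: bank 0 row 12 — prev 0 → CONFLICT
8: bank 0 row 0 — prev 12 → CONFLICT
9: bank 0 row 1 — prev 0 → CONFLICT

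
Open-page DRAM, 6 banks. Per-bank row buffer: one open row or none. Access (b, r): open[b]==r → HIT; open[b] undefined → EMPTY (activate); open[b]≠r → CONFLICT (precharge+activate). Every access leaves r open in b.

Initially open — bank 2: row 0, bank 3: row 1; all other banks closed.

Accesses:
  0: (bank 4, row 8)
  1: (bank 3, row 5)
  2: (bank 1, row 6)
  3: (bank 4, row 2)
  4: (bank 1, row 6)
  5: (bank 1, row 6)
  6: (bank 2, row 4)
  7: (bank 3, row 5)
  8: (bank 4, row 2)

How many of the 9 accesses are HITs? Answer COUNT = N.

  [0] b4 r8: no row ⇒ E
  [1] b3 r5: had r1 ⇒ C
  [2] b1 r6: no row ⇒ E
  [3] b4 r2: had r8 ⇒ C
  [4] b1 r6: had r6 ⇒ H
  [5] b1 r6: had r6 ⇒ H
  [6] b2 r4: had r0 ⇒ C
  [7] b3 r5: had r5 ⇒ H
  [8] b4 r2: had r2 ⇒ H

COUNT = 4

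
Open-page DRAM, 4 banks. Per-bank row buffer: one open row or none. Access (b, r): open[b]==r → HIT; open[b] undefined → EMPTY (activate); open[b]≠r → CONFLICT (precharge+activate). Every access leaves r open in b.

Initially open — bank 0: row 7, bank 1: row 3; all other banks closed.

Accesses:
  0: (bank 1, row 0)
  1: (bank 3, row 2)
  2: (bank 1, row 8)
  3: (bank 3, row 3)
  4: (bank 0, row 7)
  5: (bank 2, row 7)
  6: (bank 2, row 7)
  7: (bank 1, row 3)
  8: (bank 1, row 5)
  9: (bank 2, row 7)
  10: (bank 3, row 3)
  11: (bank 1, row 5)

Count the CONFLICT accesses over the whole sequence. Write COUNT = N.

  [0] b1 r0: had r3 ⇒ C
  [1] b3 r2: no row ⇒ E
  [2] b1 r8: had r0 ⇒ C
  [3] b3 r3: had r2 ⇒ C
  [4] b0 r7: had r7 ⇒ H
  [5] b2 r7: no row ⇒ E
  [6] b2 r7: had r7 ⇒ H
  [7] b1 r3: had r8 ⇒ C
  [8] b1 r5: had r3 ⇒ C
  [9] b2 r7: had r7 ⇒ H
  [10] b3 r3: had r3 ⇒ H
  [11] b1 r5: had r5 ⇒ H

COUNT = 5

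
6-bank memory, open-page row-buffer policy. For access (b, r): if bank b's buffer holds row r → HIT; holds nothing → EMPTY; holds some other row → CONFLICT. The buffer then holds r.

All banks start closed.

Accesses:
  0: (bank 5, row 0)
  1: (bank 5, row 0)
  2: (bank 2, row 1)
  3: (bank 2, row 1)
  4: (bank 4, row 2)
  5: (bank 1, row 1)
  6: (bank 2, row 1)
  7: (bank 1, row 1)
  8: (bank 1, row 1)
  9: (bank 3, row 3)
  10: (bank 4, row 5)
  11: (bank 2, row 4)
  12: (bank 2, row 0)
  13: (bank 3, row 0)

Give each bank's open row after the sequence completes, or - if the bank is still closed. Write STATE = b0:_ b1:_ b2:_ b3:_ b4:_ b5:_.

#0 (5,0) E
#1 (5,0) H  (was 0)
#2 (2,1) E
#3 (2,1) H  (was 1)
#4 (4,2) E
#5 (1,1) E
#6 (2,1) H  (was 1)
#7 (1,1) H  (was 1)
#8 (1,1) H  (was 1)
#9 (3,3) E
#10 (4,5) C  (was 2)
#11 (2,4) C  (was 1)
#12 (2,0) C  (was 4)
#13 (3,0) C  (was 3)

STATE = b0:- b1:1 b2:0 b3:0 b4:5 b5:0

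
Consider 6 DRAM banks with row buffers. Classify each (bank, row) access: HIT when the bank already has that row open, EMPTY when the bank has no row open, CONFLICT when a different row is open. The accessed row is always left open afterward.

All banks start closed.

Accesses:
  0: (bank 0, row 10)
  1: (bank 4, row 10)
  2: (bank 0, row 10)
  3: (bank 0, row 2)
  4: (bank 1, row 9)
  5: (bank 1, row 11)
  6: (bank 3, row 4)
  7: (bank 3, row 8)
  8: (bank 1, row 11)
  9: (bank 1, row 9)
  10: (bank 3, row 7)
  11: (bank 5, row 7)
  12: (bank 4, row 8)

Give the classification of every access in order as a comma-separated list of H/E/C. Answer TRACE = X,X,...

0: bank 0 row 10 — prev None → EMPTY
1: bank 4 row 10 — prev None → EMPTY
2: bank 0 row 10 — prev 10 → HIT
3: bank 0 row 2 — prev 10 → CONFLICT
4: bank 1 row 9 — prev None → EMPTY
5: bank 1 row 11 — prev 9 → CONFLICT
6: bank 3 row 4 — prev None → EMPTY
7: bank 3 row 8 — prev 4 → CONFLICT
8: bank 1 row 11 — prev 11 → HIT
9: bank 1 row 9 — prev 11 → CONFLICT
10: bank 3 row 7 — prev 8 → CONFLICT
11: bank 5 row 7 — prev None → EMPTY
12: bank 4 row 8 — prev 10 → CONFLICT

TRACE = E,E,H,C,E,C,E,C,H,C,C,E,C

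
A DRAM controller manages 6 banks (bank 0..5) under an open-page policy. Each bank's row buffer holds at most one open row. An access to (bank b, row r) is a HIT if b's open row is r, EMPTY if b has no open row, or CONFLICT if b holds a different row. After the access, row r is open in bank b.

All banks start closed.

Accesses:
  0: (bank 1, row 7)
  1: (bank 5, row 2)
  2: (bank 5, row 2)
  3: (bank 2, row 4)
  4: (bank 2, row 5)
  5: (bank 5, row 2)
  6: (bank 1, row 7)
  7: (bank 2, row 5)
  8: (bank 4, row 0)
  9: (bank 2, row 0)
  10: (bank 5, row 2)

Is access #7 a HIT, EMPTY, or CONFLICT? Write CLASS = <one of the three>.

CLASS = HIT

0: bank 1 row 7 — prev None → EMPTY
1: bank 5 row 2 — prev None → EMPTY
2: bank 5 row 2 — prev 2 → HIT
3: bank 2 row 4 — prev None → EMPTY
4: bank 2 row 5 — prev 4 → CONFLICT
5: bank 5 row 2 — prev 2 → HIT
6: bank 1 row 7 — prev 7 → HIT
7: bank 2 row 5 — prev 5 → HIT
8: bank 4 row 0 — prev None → EMPTY
9: bank 2 row 0 — prev 5 → CONFLICT
10: bank 5 row 2 — prev 2 → HIT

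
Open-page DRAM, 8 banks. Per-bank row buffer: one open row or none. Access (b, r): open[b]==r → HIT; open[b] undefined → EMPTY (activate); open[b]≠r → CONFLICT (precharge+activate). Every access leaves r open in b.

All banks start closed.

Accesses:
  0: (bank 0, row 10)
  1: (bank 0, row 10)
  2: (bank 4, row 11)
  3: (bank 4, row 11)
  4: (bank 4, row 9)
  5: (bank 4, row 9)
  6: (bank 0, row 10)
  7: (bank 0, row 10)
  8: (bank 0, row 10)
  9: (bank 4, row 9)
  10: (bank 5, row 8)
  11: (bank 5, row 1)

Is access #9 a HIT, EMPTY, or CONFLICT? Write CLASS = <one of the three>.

CLASS = HIT

  [0] b0 r10: no row ⇒ E
  [1] b0 r10: had r10 ⇒ H
  [2] b4 r11: no row ⇒ E
  [3] b4 r11: had r11 ⇒ H
  [4] b4 r9: had r11 ⇒ C
  [5] b4 r9: had r9 ⇒ H
  [6] b0 r10: had r10 ⇒ H
  [7] b0 r10: had r10 ⇒ H
  [8] b0 r10: had r10 ⇒ H
  [9] b4 r9: had r9 ⇒ H
  [10] b5 r8: no row ⇒ E
  [11] b5 r1: had r8 ⇒ C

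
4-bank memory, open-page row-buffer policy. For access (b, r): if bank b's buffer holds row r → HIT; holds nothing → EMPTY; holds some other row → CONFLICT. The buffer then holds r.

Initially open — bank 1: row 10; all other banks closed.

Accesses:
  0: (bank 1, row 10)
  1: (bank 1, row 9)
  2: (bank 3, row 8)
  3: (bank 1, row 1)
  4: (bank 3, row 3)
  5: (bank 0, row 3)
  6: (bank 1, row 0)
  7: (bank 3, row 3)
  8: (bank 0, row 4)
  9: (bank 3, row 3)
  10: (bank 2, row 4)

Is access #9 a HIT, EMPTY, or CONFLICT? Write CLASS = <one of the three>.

CLASS = HIT

0: bank 1 row 10 — prev 10 → HIT
1: bank 1 row 9 — prev 10 → CONFLICT
2: bank 3 row 8 — prev None → EMPTY
3: bank 1 row 1 — prev 9 → CONFLICT
4: bank 3 row 3 — prev 8 → CONFLICT
5: bank 0 row 3 — prev None → EMPTY
6: bank 1 row 0 — prev 1 → CONFLICT
7: bank 3 row 3 — prev 3 → HIT
8: bank 0 row 4 — prev 3 → CONFLICT
9: bank 3 row 3 — prev 3 → HIT
10: bank 2 row 4 — prev None → EMPTY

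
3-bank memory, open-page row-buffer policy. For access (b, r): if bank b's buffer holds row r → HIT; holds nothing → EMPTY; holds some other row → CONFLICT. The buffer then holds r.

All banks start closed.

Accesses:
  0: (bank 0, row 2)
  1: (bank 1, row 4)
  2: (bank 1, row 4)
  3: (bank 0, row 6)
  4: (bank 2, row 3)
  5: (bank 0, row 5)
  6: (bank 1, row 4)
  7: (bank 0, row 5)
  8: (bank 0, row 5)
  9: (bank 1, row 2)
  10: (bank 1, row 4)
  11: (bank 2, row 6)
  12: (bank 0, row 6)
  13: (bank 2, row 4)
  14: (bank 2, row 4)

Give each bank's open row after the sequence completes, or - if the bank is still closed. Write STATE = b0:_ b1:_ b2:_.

STATE = b0:6 b1:4 b2:4

  [0] b0 r2: no row ⇒ E
  [1] b1 r4: no row ⇒ E
  [2] b1 r4: had r4 ⇒ H
  [3] b0 r6: had r2 ⇒ C
  [4] b2 r3: no row ⇒ E
  [5] b0 r5: had r6 ⇒ C
  [6] b1 r4: had r4 ⇒ H
  [7] b0 r5: had r5 ⇒ H
  [8] b0 r5: had r5 ⇒ H
  [9] b1 r2: had r4 ⇒ C
  [10] b1 r4: had r2 ⇒ C
  [11] b2 r6: had r3 ⇒ C
  [12] b0 r6: had r5 ⇒ C
  [13] b2 r4: had r6 ⇒ C
  [14] b2 r4: had r4 ⇒ H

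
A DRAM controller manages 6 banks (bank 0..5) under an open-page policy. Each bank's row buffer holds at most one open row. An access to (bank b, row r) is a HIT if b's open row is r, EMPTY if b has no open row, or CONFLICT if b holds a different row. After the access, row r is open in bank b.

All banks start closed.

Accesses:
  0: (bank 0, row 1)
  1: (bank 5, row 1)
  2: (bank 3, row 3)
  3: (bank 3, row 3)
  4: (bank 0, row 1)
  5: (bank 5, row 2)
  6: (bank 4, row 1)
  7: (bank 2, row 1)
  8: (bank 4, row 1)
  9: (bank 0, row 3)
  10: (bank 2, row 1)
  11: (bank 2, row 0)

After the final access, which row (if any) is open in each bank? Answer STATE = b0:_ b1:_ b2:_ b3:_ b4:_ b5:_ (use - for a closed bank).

STATE = b0:3 b1:- b2:0 b3:3 b4:1 b5:2

0: bank 0 row 1 — prev None → EMPTY
1: bank 5 row 1 — prev None → EMPTY
2: bank 3 row 3 — prev None → EMPTY
3: bank 3 row 3 — prev 3 → HIT
4: bank 0 row 1 — prev 1 → HIT
5: bank 5 row 2 — prev 1 → CONFLICT
6: bank 4 row 1 — prev None → EMPTY
7: bank 2 row 1 — prev None → EMPTY
8: bank 4 row 1 — prev 1 → HIT
9: bank 0 row 3 — prev 1 → CONFLICT
10: bank 2 row 1 — prev 1 → HIT
11: bank 2 row 0 — prev 1 → CONFLICT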